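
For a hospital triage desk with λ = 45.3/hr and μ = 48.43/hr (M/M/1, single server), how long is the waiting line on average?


ρ = 45.3/48.43 = 0.9354
Lq = ρ²/(1−ρ) = 0.8749/0.06463 = 13.5375

Final: 13.5375


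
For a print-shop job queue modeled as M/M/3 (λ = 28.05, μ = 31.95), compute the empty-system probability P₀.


a = λ/μ = 28.05/31.95 = 0.8779; ρ = a/c = 0.2926
Σ_{k=0}^{2} a^k/k! (terms k=0..2) = 1.00000 + 0.87793 + 0.38538 = 2.26332
Tail: a^3/(3!(1−ρ)) = 0.67668/(6·0.7074) = 0.15944
P₀ = 1/(2.26332 + 0.15944) = 1/2.42276 = 0.412753

Final: 0.412753


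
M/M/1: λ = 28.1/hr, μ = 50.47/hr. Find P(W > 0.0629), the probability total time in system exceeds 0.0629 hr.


W ~ Exponential(μ−λ) for M/M/1.
μ − λ = 50.47 − 28.1 = 22.3700
P(W > t) = e^{−(μ−λ)t} = e^{−1.4071} = 0.244859

Final: 0.244859


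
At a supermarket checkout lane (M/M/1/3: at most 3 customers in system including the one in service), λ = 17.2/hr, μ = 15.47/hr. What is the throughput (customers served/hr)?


ρ = 1.1118; P_K = (1−ρ)ρ^3/(1−ρ^4) = 0.291039
λ_eff = λ(1 − P_K) = 17.2·(1 − 0.291039) = 17.2·0.708961 = 12.1941 /hr

Final: 12.1941 /hr


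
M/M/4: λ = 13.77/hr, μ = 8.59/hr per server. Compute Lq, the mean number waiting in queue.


a = λ/μ = 1.6030; ρ = a/4 = 0.4008
P₀ = 0.198666
Lq = P₀·a^c·ρ / (c!·(1−ρ)²) = 0.198666·6.60333·0.4008/(24·0.35909)
= 0.06100

Final: 0.06100


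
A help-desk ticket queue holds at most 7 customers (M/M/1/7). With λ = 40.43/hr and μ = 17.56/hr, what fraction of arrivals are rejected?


ρ = λ/μ = 40.43/17.56 = 2.3024
P_K = (1−ρ)ρ^K/(1−ρ^(K+1)) = (-1.3024·342.968796)/(1 − 789.648543)
= -446.679747/-788.648543 = 0.566386

Final: 0.566386


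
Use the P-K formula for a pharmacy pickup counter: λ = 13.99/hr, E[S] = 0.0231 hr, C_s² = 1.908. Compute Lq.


ρ = λ·E[S] = 13.99·0.0231 = 0.3232
Lq = ρ²(1+C_s²)/(2(1−ρ)) = 0.1044·(1+1.908)/(2·0.6768)
= 0.1044·2.9080/1.3537 = 0.22436

Final: 0.22436


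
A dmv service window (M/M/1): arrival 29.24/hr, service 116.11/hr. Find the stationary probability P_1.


ρ = 29.24/116.11 = 0.2518
P_n = (1−ρ)·ρ^n = (1 − 0.2518)·0.2518^1 = 0.7482·0.251830 = 0.188412

Final: 0.188412


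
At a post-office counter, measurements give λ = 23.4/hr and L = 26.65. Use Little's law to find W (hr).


W = L/λ = 26.65/23.4 = 1.1389 hr

Final: 1.1389 hr


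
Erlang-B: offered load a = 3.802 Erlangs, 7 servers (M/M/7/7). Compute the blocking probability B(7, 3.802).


B(c,a) = (a^c/c!) / Σ_{k=0}^{c} a^k/k!
a^7/7! = 2.278527
Σ terms (k=0..7): 1.00000 + 3.80200 + 7.22760 + 9.15978 + 8.70637 + 6.62033 + 4.19508 + 2.27853 = 42.989687
B = 2.278527/42.989687 = 0.053002

Final: 0.053002


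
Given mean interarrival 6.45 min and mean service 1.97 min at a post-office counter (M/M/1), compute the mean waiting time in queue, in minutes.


λ = 60/6.45 = 9.3023 /hr
μ = 60/1.97 = 30.4569 /hr
ρ = λ/μ = 9.3023/30.4569 = 0.3054
Wq = ρ/(μ−λ) = 0.3054/(30.4569−9.3023) = 0.01444 hr
In minutes: 0.01444·60 = 0.8663 min

Final: 0.8663 min


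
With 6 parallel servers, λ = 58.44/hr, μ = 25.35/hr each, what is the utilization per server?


ρ = λ/(cμ) = 58.44/(6·25.35) = 58.44/152.10 = 0.3842

Final: 0.3842


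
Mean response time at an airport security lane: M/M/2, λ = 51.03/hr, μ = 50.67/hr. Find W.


a = 1.0071; ρ = 0.5036; P₀ = 0.330183
Lq = P₀·a^c·ρ/(c!(1−ρ)²) = 0.34211
Wq = Lq/λ = 0.34211/51.03 = 0.006704 hr
W = Wq + 1/μ = 0.006704 + 0.01974 = 0.02644 hr

Final: 0.02644 hr


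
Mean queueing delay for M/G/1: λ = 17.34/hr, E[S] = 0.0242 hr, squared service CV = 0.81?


ρ = λ·E[S] = 17.34·0.0242 = 0.4196
E[S²] = E[S]²(1+C_s²) = 0.0242²·(1+0.81) = 0.001060
Wq = λ·E[S²]/(2(1−ρ)) = 17.34·0.001060/(2·0.5804) = 0.01584 hr

Final: 0.01584 hr


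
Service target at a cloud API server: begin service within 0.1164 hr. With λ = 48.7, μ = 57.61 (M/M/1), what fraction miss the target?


ρ = 48.7/57.61 = 0.8453
P(Wq > t) = ρ·e^{−(μ−λ)t} = 0.8453·e^{−1.0371}
= 0.8453·0.354473 = 0.299650

Final: 0.299650


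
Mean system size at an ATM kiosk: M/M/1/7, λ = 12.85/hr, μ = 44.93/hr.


ρ = 12.85/44.93 = 0.2860
L = ρ[1 − (K+1)ρ^K + Kρ^(K+1)] / [(1−ρ)(1−ρ^(K+1))]
Numerator: 0.2860·(1 − 8·0.0001565 + 7·0.00004476) = 0.285732
Denominator: (0.7140)·(0.999955) = 0.713968
L = 0.285732/0.713968 = 0.4002

Final: 0.4002


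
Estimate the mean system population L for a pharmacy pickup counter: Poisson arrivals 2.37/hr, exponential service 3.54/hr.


ρ = λ/μ = 2.37/3.54 = 0.6695
L = ρ/(1−ρ) = 0.6695/(1 − 0.6695) = 0.6695/0.3305 = 2.0256

Final: 2.0256


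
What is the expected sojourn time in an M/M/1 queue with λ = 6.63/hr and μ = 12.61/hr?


W = 1/(μ−λ) = 1/(12.61 − 6.63) = 1/5.98 = 0.1672 hr

Final: 0.1672 hr


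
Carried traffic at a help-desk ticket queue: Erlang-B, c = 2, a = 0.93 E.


B(2,0.93) = 0.183051 (Erlang-B)
Carried load = a(1 − B) = 0.93·(1 − 0.183051) = 0.93·0.816949 = 0.7598 E

Final: 0.7598 Erlangs


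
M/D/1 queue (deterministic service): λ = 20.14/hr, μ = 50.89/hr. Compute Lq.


ρ = 20.14/50.89 = 0.3958
M/D/1: Lq = ρ²/(2(1−ρ)) = 0.1566/(2·0.6042) = 0.12960

Final: 0.12960


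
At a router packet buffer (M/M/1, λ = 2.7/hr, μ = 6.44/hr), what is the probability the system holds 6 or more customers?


ρ = 2.7/6.44 = 0.4193
P(N ≥ n) = ρ^n = 0.4193^6 = 0.005431

Final: 0.005431


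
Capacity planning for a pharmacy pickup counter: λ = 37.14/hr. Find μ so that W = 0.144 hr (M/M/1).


W = 1/(μ−λ) ⇒ μ − λ = 1/W = 1/0.144 = 6.9444
μ = λ + 1/W = 37.14 + 6.9444 = 44.0844 per hr

Final: 44.0844 /hr


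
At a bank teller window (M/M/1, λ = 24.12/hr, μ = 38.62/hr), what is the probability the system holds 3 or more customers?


ρ = 24.12/38.62 = 0.6245
P(N ≥ n) = ρ^n = 0.6245^3 = 0.243610

Final: 0.243610


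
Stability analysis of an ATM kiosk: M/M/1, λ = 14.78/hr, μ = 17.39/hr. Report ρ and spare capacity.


Total capacity cμ = 1·17.39 = 17.39/hr
ρ = λ/(cμ) = 14.78/17.39 = 0.8499
Stable ⇔ ρ < 1: YES
Spare capacity = cμ − λ = 17.39 − 14.78 = 2.61/hr

Final: ρ = 0.8499; stable; margin = 2.61/hr


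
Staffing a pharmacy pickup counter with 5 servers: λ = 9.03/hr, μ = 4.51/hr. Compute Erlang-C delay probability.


a = λ/μ = 2.0022; ρ = a/5 = 0.4004
P₀ = 0.134025 (from M/M/c formula)
C(c,a) = [a^c/(c!(1−ρ))]·P₀ = [32.17778/(120·0.5996)]·0.134025
= 0.44724·0.134025 = 0.059942

Final: 0.059942


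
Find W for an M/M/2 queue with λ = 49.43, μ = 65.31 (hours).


a = 0.7569; ρ = 0.3784; P₀ = 0.450930
Lq = P₀·a^c·ρ/(c!(1−ρ)²) = 0.12650
Wq = Lq/λ = 0.12650/49.43 = 0.002559 hr
W = Wq + 1/μ = 0.002559 + 0.01531 = 0.01787 hr

Final: 0.01787 hr


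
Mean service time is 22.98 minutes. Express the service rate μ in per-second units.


μ = 1/(service time) in consistent units.
1 second = 0.0166667 min, so μ = 0.0166667/22.98 = 0.0007253 per second

Final: 0.0007253 /sec


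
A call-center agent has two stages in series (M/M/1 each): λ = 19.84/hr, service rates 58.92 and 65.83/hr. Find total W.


Each node sees arrival rate λ = 19.84/hr (tandem ⇒ throughput preserved).
W₁ = 1/(μ₁−λ) = 1/(58.92−19.84) = 0.02559 hr
W₂ = 1/(μ₂−λ) = 1/(65.83−19.84) = 0.02174 hr
W_total = W₁ + W₂ = 0.02559 + 0.02174 = 0.04733 hr

Final: 0.04733 hr


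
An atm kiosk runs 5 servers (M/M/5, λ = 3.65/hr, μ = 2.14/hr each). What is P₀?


a = λ/μ = 3.65/2.14 = 1.7056; ρ = a/c = 0.3411
Σ_{k=0}^{4} a^k/k! (terms k=0..4) = 1.00000 + 1.70561 + 1.45455 + 0.82696 + 0.35262 = 5.33974
Tail: a^5/(5!(1−ρ)) = 14.43429/(120·0.6589) = 0.18256
P₀ = 1/(5.33974 + 0.18256) = 1/5.52230 = 0.181084

Final: 0.181084


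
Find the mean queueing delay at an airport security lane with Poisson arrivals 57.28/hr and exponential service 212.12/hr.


ρ = 57.28/212.12 = 0.2700
Wq = ρ/(μ−λ) = 0.2700/(212.12 − 57.28) = 0.2700/154.84 = 0.001744 hr

Final: 0.001744 hr


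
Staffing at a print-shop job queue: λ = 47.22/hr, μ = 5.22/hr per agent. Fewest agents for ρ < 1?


Stability requires cμ > λ ⇔ c > λ/μ.
λ/μ = 47.22/5.22 = 9.0460
Minimum integer c = ⌊9.0460⌋ + 1 = 10
Check: 10·5.22 = 52.20 > 47.22, while 9·5.22 = 46.98 ≤ 47.22

Final: 10 servers


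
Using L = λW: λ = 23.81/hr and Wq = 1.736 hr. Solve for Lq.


Lq = λWq = 23.81·1.736 = 41.3342

Final: 41.3342


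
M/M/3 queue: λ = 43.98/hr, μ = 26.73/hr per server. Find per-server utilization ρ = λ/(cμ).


ρ = λ/(cμ) = 43.98/(3·26.73) = 43.98/80.19 = 0.5484

Final: 0.5484


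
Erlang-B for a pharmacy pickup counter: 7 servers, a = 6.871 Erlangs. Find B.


B(c,a) = (a^c/c!) / Σ_{k=0}^{c} a^k/k!
a^7/7! = 143.452824
Σ terms (k=0..7): 1.00000 + 6.87100 + 23.60532 + 54.06405 + 92.86853 + 127.61993 + 146.14609 + 143.45282 = 595.627740
B = 143.452824/595.627740 = 0.240843

Final: 0.240843


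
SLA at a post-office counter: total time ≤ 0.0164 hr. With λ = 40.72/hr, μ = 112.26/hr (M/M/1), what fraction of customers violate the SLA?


W ~ Exponential(μ−λ) for M/M/1.
μ − λ = 112.26 − 40.72 = 71.5400
P(W > t) = e^{−(μ−λ)t} = e^{−1.1733} = 0.309358

Final: 0.309358


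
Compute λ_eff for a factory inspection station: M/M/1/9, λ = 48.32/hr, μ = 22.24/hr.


ρ = 2.1727; P_K = (1−ρ)ρ^9/(1−ρ^10) = 0.539965
λ_eff = λ(1 − P_K) = 48.32·(1 − 0.539965) = 48.32·0.460035 = 22.2289 /hr

Final: 22.2289 /hr


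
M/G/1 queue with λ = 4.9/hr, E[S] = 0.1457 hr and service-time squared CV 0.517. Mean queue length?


ρ = λ·E[S] = 4.9·0.1457 = 0.7139
Lq = ρ²(1+C_s²)/(2(1−ρ)) = 0.5097·(1+0.517)/(2·0.2861)
= 0.5097·1.5170/0.5721 = 1.35143

Final: 1.35143


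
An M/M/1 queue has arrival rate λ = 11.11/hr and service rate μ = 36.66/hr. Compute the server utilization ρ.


ρ = λ/μ = 11.11/36.66 = 0.3031

Final: 0.3031


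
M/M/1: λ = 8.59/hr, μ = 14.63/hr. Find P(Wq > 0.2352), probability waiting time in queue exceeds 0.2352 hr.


ρ = 8.59/14.63 = 0.5871
P(Wq > t) = ρ·e^{−(μ−λ)t} = 0.5871·e^{−1.4206}
= 0.5871·0.241567 = 0.141836

Final: 0.141836


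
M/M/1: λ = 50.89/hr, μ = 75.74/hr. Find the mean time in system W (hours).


W = 1/(μ−λ) = 1/(75.74 − 50.89) = 1/24.85 = 0.04024 hr

Final: 0.04024 hr


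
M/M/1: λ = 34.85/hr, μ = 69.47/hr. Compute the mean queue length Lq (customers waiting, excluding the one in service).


ρ = 34.85/69.47 = 0.5017
Lq = ρ²/(1−ρ) = 0.2517/0.4983 = 0.5050

Final: 0.5050


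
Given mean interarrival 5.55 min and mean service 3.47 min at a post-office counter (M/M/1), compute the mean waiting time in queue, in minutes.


λ = 60/5.55 = 10.8108 /hr
μ = 60/3.47 = 17.2911 /hr
ρ = λ/μ = 10.8108/17.2911 = 0.6252
Wq = ρ/(μ−λ) = 0.6252/(17.2911−10.8108) = 0.09648 hr
In minutes: 0.09648·60 = 5.789 min

Final: 5.789 min


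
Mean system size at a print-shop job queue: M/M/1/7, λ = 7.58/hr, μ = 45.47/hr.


ρ = 7.58/45.47 = 0.1667
L = ρ[1 − (K+1)ρ^K + Kρ^(K+1)] / [(1−ρ)(1−ρ^(K+1))]
Numerator: 0.1667·(1 − 8·0.000003578 + 7·0.0000005964) = 0.166699
Denominator: (0.8333)·(0.999999) = 0.833296
L = 0.166699/0.833296 = 0.2000

Final: 0.2000


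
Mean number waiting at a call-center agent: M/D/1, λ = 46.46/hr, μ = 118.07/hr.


ρ = 46.46/118.07 = 0.3935
M/D/1: Lq = ρ²/(2(1−ρ)) = 0.1548/(2·0.6065) = 0.12765

Final: 0.12765


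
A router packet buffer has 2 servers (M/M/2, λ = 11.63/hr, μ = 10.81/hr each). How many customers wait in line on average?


a = λ/μ = 1.0759; ρ = a/2 = 0.5379
P₀ = 0.300451
Lq = P₀·a^c·ρ / (c!·(1−ρ)²) = 0.300451·1.15747·0.5379/(2·0.21351)
= 0.43808

Final: 0.43808


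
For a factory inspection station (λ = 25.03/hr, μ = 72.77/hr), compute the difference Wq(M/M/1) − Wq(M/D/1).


ρ = 25.03/72.77 = 0.3440
Wq(M/M/1) = ρ/(μ−λ) = 0.3440/47.74 = 0.007205 hr
Wq(M/D/1) = ρ/(2(μ−λ)) = 0.003602 hr
Savings = 0.007205 − 0.003602 = 0.003602 hr

Final: 0.003602 hr


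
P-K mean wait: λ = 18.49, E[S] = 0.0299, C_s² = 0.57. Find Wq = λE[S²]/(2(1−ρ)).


ρ = λ·E[S] = 18.49·0.0299 = 0.5529
E[S²] = E[S]²(1+C_s²) = 0.0299²·(1+0.57) = 0.001404
Wq = λ·E[S²]/(2(1−ρ)) = 18.49·0.001404/(2·0.4471) = 0.02902 hr

Final: 0.02902 hr


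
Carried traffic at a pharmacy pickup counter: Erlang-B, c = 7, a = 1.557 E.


B(7,1.557) = 0.0009279 (Erlang-B)
Carried load = a(1 − B) = 1.557·(1 − 0.0009279) = 1.557·0.999072 = 1.5556 E

Final: 1.5556 Erlangs


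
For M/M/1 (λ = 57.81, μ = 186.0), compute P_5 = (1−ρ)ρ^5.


ρ = 57.81/186.0 = 0.3108
P_n = (1−ρ)·ρ^n = (1 − 0.3108)·0.3108^5 = 0.6892·0.002900 = 0.001999

Final: 0.001999


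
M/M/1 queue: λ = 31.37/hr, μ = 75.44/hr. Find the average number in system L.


ρ = λ/μ = 31.37/75.44 = 0.4158
L = ρ/(1−ρ) = 0.4158/(1 − 0.4158) = 0.4158/0.5842 = 0.7118

Final: 0.7118


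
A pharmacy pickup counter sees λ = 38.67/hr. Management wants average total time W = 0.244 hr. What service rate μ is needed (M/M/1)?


W = 1/(μ−λ) ⇒ μ − λ = 1/W = 1/0.244 = 4.0984
μ = λ + 1/W = 38.67 + 4.0984 = 42.7684 per hr

Final: 42.7684 /hr


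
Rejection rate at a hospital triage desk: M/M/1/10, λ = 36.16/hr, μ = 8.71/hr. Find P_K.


ρ = λ/μ = 36.16/8.71 = 4.1515
P_K = (1−ρ)ρ^K/(1−ρ^(K+1)) = (-3.1515·1520907.032255)/(1 − 6314121.502451)
= -4793214.470195/-6314120.502451 = 0.759126

Final: 0.759126


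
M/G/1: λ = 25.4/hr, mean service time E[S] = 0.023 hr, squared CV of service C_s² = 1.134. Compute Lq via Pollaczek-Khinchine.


ρ = λ·E[S] = 25.4·0.023 = 0.5842
Lq = ρ²(1+C_s²)/(2(1−ρ)) = 0.3413·(1+1.134)/(2·0.4158)
= 0.3413·2.1340/0.8316 = 0.87580

Final: 0.87580


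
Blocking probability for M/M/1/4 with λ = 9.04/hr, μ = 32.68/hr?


ρ = λ/μ = 9.04/32.68 = 0.2766
P_K = (1−ρ)ρ^K/(1−ρ^(K+1)) = (0.7234·0.005855)/(1 − 0.001620)
= 0.004236/0.998380 = 0.004242

Final: 0.004242


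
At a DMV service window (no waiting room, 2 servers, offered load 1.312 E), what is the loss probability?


B(c,a) = (a^c/c!) / Σ_{k=0}^{c} a^k/k!
a^2/2! = 0.860672
Σ terms (k=0..2): 1.00000 + 1.31200 + 0.86067 = 3.172672
B = 0.860672/3.172672 = 0.271277

Final: 0.271277


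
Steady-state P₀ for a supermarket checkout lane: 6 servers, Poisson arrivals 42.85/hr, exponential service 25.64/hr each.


a = λ/μ = 42.85/25.64 = 1.6712; ρ = a/c = 0.2785
Σ_{k=0}^{5} a^k/k! (terms k=0..5) = 1.00000 + 1.67122 + 1.39648 + 0.77794 + 0.32503 + 0.10864 = 5.27931
Tail: a^6/(6!(1−ρ)) = 21.78697/(720·0.7215) = 0.04194
P₀ = 1/(5.27931 + 0.04194) = 1/5.32125 = 0.187926

Final: 0.187926


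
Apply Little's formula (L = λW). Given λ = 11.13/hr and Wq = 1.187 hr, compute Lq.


Lq = λWq = 11.13·1.187 = 13.2113

Final: 13.2113


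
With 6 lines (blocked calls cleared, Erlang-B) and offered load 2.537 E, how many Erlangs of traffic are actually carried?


B(6,2.537) = 0.029748 (Erlang-B)
Carried load = a(1 − B) = 2.537·(1 − 0.029748) = 2.537·0.970252 = 2.4615 E

Final: 2.4615 Erlangs


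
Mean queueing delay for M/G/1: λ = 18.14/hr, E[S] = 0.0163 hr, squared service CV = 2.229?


ρ = λ·E[S] = 18.14·0.0163 = 0.2957
E[S²] = E[S]²(1+C_s²) = 0.0163²·(1+2.229) = 0.0008579
Wq = λ·E[S²]/(2(1−ρ)) = 18.14·0.0008579/(2·0.7043) = 0.01105 hr

Final: 0.01105 hr


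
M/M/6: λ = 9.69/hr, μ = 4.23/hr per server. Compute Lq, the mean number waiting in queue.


a = λ/μ = 2.2908; ρ = a/6 = 0.3818
P₀ = 0.100848
Lq = P₀·a^c·ρ / (c!·(1−ρ)²) = 0.100848·144.51085·0.3818/(720·0.38218)
= 0.02022

Final: 0.02022


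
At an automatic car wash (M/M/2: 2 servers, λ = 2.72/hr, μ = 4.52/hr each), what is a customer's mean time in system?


a = 0.6018; ρ = 0.3009; P₀ = 0.537415
Lq = P₀·a^c·ρ/(c!(1−ρ)²) = 0.05990
Wq = Lq/λ = 0.05990/2.72 = 0.02202 hr
W = Wq + 1/μ = 0.02202 + 0.22124 = 0.24326 hr

Final: 0.24326 hr


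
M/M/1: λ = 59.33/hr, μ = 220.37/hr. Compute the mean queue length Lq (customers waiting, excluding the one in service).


ρ = 59.33/220.37 = 0.2692
Lq = ρ²/(1−ρ) = 0.07248/0.7308 = 0.09919

Final: 0.09919


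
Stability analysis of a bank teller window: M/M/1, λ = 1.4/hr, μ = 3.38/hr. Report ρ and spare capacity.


Total capacity cμ = 1·3.38 = 3.38/hr
ρ = λ/(cμ) = 1.4/3.38 = 0.4142
Stable ⇔ ρ < 1: YES
Spare capacity = cμ − λ = 3.38 − 1.4 = 1.98/hr

Final: ρ = 0.4142; stable; margin = 1.98/hr


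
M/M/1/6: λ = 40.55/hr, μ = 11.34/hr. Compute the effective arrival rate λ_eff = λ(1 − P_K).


ρ = 3.5758; P_K = (1−ρ)ρ^6/(1−ρ^7) = 0.720442
λ_eff = λ(1 − P_K) = 40.55·(1 − 0.720442) = 40.55·0.279558 = 11.3361 /hr

Final: 11.3361 /hr


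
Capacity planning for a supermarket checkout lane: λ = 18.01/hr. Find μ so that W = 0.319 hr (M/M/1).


W = 1/(μ−λ) ⇒ μ − λ = 1/W = 1/0.319 = 3.1348
μ = λ + 1/W = 18.01 + 3.1348 = 21.1448 per hr

Final: 21.1448 /hr


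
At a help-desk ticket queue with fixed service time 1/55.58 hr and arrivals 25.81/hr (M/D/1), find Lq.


ρ = 25.81/55.58 = 0.4644
M/D/1: Lq = ρ²/(2(1−ρ)) = 0.2156/(2·0.5356) = 0.20130

Final: 0.20130


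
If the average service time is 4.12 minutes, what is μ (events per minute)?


μ = 1/(service time) in consistent units.
1 minute = 1 min, so μ = 1/4.12 = 0.2427 per minute

Final: 0.2427 /min


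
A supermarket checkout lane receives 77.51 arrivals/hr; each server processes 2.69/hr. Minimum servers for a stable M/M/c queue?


Stability requires cμ > λ ⇔ c > λ/μ.
λ/μ = 77.51/2.69 = 28.8141
Minimum integer c = ⌊28.8141⌋ + 1 = 29
Check: 29·2.69 = 78.01 > 77.51, while 28·2.69 = 75.32 ≤ 77.51

Final: 29 servers


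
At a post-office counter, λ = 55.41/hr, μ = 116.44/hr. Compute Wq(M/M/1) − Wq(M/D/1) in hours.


ρ = 55.41/116.44 = 0.4759
Wq(M/M/1) = ρ/(μ−λ) = 0.4759/61.03 = 0.007797 hr
Wq(M/D/1) = ρ/(2(μ−λ)) = 0.003899 hr
Savings = 0.007797 − 0.003899 = 0.003899 hr

Final: 0.003899 hr


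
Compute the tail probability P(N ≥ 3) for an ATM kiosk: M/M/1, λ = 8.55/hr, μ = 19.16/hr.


ρ = 8.55/19.16 = 0.4462
P(N ≥ n) = ρ^n = 0.4462^3 = 0.088861

Final: 0.088861


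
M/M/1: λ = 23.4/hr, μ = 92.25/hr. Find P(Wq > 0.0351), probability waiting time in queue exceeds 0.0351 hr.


ρ = 23.4/92.25 = 0.2537
P(Wq > t) = ρ·e^{−(μ−λ)t} = 0.2537·e^{−2.4166}
= 0.2537·0.089221 = 0.022632

Final: 0.022632


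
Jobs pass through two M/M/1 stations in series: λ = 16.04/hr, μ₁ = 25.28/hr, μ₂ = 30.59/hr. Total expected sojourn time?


Each node sees arrival rate λ = 16.04/hr (tandem ⇒ throughput preserved).
W₁ = 1/(μ₁−λ) = 1/(25.28−16.04) = 0.10823 hr
W₂ = 1/(μ₂−λ) = 1/(30.59−16.04) = 0.06873 hr
W_total = W₁ + W₂ = 0.10823 + 0.06873 = 0.17695 hr

Final: 0.17695 hr


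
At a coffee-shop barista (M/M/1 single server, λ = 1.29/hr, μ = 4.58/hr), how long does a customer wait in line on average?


ρ = 1.29/4.58 = 0.2817
Wq = ρ/(μ−λ) = 0.2817/(4.58 − 1.29) = 0.2817/3.29 = 0.08561 hr

Final: 0.08561 hr


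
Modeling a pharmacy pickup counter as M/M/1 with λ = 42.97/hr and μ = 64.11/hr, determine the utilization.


ρ = λ/μ = 42.97/64.11 = 0.6703

Final: 0.6703


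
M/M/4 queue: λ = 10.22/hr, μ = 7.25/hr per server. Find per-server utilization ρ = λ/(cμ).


ρ = λ/(cμ) = 10.22/(4·7.25) = 10.22/29.00 = 0.3524

Final: 0.3524


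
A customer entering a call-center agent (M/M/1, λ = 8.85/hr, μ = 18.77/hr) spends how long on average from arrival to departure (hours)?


W = 1/(μ−λ) = 1/(18.77 − 8.85) = 1/9.92 = 0.1008 hr

Final: 0.1008 hr


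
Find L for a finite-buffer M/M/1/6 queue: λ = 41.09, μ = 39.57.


ρ = 41.09/39.57 = 1.0384
L = ρ[1 − (K+1)ρ^K + Kρ^(K+1)] / [(1−ρ)(1−ρ^(K+1))]
Numerator: 1.0384·(1 − 7·1.253778 + 6·1.301939) = 0.036542
Denominator: (-0.03841)·(-0.301939) = 0.011598
L = 0.036542/0.011598 = 3.1506

Final: 3.1506


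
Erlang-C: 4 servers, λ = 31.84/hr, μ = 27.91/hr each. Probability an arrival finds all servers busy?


a = λ/μ = 1.1408; ρ = a/4 = 0.2852
P₀ = 0.318703 (from M/M/c formula)
C(c,a) = [a^c/(c!(1−ρ))]·P₀ = [1.69376/(24·0.7148)]·0.318703
= 0.09873·0.318703 = 0.031466

Final: 0.031466


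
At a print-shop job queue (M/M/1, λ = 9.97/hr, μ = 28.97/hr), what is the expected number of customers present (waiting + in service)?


ρ = λ/μ = 9.97/28.97 = 0.3441
L = ρ/(1−ρ) = 0.3441/(1 − 0.3441) = 0.3441/0.6559 = 0.5247

Final: 0.5247


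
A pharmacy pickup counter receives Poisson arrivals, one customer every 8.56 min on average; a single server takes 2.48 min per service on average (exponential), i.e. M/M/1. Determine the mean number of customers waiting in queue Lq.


λ = 60/8.56 = 7.0093 /hr
μ = 60/2.48 = 24.1935 /hr
ρ = λ/μ = 7.0093/24.1935 = 0.2897
Lq = ρ²/(1−ρ) = 0.08394/0.7103 = 0.1182

Final: 0.1182


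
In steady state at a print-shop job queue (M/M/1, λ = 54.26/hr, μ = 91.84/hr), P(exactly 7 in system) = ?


ρ = 54.26/91.84 = 0.5908
P_n = (1−ρ)·ρ^n = (1 − 0.5908)·0.5908^7 = 0.4092·0.025127 = 0.010282

Final: 0.010282


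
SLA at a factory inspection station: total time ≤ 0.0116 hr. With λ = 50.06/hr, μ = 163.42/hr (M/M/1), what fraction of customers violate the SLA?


W ~ Exponential(μ−λ) for M/M/1.
μ − λ = 163.42 − 50.06 = 113.3600
P(W > t) = e^{−(μ−λ)t} = e^{−1.3150} = 0.268481

Final: 0.268481


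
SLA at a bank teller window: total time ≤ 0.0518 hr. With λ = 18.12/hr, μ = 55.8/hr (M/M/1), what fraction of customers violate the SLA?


W ~ Exponential(μ−λ) for M/M/1.
μ − λ = 55.8 − 18.12 = 37.6800
P(W > t) = e^{−(μ−λ)t} = e^{−1.9518} = 0.142015

Final: 0.142015


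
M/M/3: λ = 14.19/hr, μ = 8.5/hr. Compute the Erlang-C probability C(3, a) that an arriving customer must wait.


a = λ/μ = 1.6694; ρ = a/3 = 0.5565
P₀ = 0.172082 (from M/M/c formula)
C(c,a) = [a^c/(c!(1−ρ))]·P₀ = [4.65254/(6·0.4435)]·0.172082
= 1.74830·0.172082 = 0.300852

Final: 0.300852


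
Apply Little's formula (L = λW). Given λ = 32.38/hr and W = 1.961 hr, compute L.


L = λW = 32.38·1.961 = 63.4972

Final: 63.4972


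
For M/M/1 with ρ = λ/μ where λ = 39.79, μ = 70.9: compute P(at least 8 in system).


ρ = 39.79/70.9 = 0.5612
P(N ≥ n) = ρ^n = 0.5612^8 = 0.009841

Final: 0.009841


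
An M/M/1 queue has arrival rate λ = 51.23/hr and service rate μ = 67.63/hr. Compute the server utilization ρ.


ρ = λ/μ = 51.23/67.63 = 0.7575

Final: 0.7575


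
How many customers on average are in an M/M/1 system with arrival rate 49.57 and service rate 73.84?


ρ = λ/μ = 49.57/73.84 = 0.6713
L = ρ/(1−ρ) = 0.6713/(1 − 0.6713) = 0.6713/0.3287 = 2.0424

Final: 2.0424


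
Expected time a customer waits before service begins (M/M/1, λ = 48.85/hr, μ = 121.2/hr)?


ρ = 48.85/121.2 = 0.4031
Wq = ρ/(μ−λ) = 0.4031/(121.2 − 48.85) = 0.4031/72.35 = 0.005571 hr

Final: 0.005571 hr


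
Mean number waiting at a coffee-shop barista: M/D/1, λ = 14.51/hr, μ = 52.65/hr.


ρ = 14.51/52.65 = 0.2756
M/D/1: Lq = ρ²/(2(1−ρ)) = 0.07595/(2·0.7244) = 0.05242

Final: 0.05242


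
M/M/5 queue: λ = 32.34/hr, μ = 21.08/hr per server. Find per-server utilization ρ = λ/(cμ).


ρ = λ/(cμ) = 32.34/(5·21.08) = 32.34/105.40 = 0.3068

Final: 0.3068


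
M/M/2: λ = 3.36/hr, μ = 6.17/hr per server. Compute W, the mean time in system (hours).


a = 0.5446; ρ = 0.2723; P₀ = 0.571975
Lq = P₀·a^c·ρ/(c!(1−ρ)²) = 0.04361
Wq = Lq/λ = 0.04361/3.36 = 0.01298 hr
W = Wq + 1/μ = 0.01298 + 0.16207 = 0.17505 hr

Final: 0.17505 hr


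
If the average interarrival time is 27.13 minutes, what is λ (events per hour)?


λ = 1/(interarrival time) in consistent units.
1 hour = 60 min, so λ = 60/27.13 = 2.2116 per hour

Final: 2.2116 /hr


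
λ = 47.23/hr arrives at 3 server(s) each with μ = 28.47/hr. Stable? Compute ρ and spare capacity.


Total capacity cμ = 3·28.47 = 85.41/hr
ρ = λ/(cμ) = 47.23/85.41 = 0.5530
Stable ⇔ ρ < 1: YES
Spare capacity = cμ − λ = 85.41 − 47.23 = 38.18/hr

Final: ρ = 0.5530; stable; margin = 38.18/hr


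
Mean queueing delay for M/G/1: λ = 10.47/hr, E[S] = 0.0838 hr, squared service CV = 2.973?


ρ = λ·E[S] = 10.47·0.0838 = 0.8774
E[S²] = E[S]²(1+C_s²) = 0.0838²·(1+2.973) = 0.027900
Wq = λ·E[S²]/(2(1−ρ)) = 10.47·0.027900/(2·0.1226) = 1.19120 hr

Final: 1.19120 hr


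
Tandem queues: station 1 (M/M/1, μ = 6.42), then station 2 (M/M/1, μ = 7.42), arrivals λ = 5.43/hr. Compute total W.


Each node sees arrival rate λ = 5.43/hr (tandem ⇒ throughput preserved).
W₁ = 1/(μ₁−λ) = 1/(6.42−5.43) = 1.01010 hr
W₂ = 1/(μ₂−λ) = 1/(7.42−5.43) = 0.50251 hr
W_total = W₁ + W₂ = 1.01010 + 0.50251 = 1.51261 hr

Final: 1.51261 hr


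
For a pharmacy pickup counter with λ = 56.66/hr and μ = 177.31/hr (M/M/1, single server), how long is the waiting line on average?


ρ = 56.66/177.31 = 0.3196
Lq = ρ²/(1−ρ) = 0.1021/0.6804 = 0.1501

Final: 0.1501


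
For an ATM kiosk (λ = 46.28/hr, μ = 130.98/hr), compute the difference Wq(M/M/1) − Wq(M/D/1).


ρ = 46.28/130.98 = 0.3533
Wq(M/M/1) = ρ/(μ−λ) = 0.3533/84.70 = 0.004172 hr
Wq(M/D/1) = ρ/(2(μ−λ)) = 0.002086 hr
Savings = 0.004172 − 0.002086 = 0.002086 hr

Final: 0.002086 hr


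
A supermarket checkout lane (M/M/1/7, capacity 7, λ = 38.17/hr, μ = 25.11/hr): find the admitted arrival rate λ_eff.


ρ = 1.5201; P_K = (1−ρ)ρ^7/(1−ρ^8) = 0.354591
λ_eff = λ(1 − P_K) = 38.17·(1 − 0.354591) = 38.17·0.645409 = 24.6353 /hr

Final: 24.6353 /hr


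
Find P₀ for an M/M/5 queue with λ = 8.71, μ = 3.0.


a = λ/μ = 8.71/3.0 = 2.9033; ρ = a/c = 0.5807
Σ_{k=0}^{4} a^k/k! (terms k=0..4) = 1.00000 + 2.90333 + 4.21467 + 4.07887 + 2.96058 = 15.15745
Tail: a^5/(5!(1−ρ)) = 206.29300/(120·0.4193) = 4.09962
P₀ = 1/(15.15745 + 4.09962) = 1/19.25707 = 0.051929

Final: 0.051929


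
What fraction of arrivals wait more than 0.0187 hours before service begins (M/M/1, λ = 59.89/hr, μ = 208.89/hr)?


ρ = 59.89/208.89 = 0.2867
P(Wq > t) = ρ·e^{−(μ−λ)t} = 0.2867·e^{−2.7863}
= 0.2867·0.061649 = 0.017675

Final: 0.017675


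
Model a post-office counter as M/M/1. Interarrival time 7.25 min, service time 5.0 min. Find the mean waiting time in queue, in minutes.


λ = 60/7.25 = 8.2759 /hr
μ = 60/5.0 = 12.0000 /hr
ρ = λ/μ = 8.2759/12.0000 = 0.6897
Wq = ρ/(μ−λ) = 0.6897/(12.0000−8.2759) = 0.18519 hr
In minutes: 0.18519·60 = 11.111 min

Final: 11.111 min


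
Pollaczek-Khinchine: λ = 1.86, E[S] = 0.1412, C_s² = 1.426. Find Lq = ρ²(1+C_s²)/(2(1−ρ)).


ρ = λ·E[S] = 1.86·0.1412 = 0.2626
Lq = ρ²(1+C_s²)/(2(1−ρ)) = 0.06898·(1+1.426)/(2·0.7374)
= 0.06898·2.4260/1.4747 = 0.11347

Final: 0.11347


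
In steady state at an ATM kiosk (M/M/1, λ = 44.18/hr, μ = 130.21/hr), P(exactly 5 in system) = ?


ρ = 44.18/130.21 = 0.3393
P_n = (1−ρ)·ρ^n = (1 − 0.3393)·0.3393^5 = 0.6607·0.004497 = 0.002971

Final: 0.002971


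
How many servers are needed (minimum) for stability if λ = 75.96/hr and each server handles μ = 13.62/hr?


Stability requires cμ > λ ⇔ c > λ/μ.
λ/μ = 75.96/13.62 = 5.5771
Minimum integer c = ⌊5.5771⌋ + 1 = 6
Check: 6·13.62 = 81.72 > 75.96, while 5·13.62 = 68.10 ≤ 75.96

Final: 6 servers


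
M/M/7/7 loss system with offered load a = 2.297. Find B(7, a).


B(c,a) = (a^c/c!) / Σ_{k=0}^{c} a^k/k!
a^7/7! = 0.066942
Σ terms (k=0..7): 1.00000 + 2.29700 + 2.63810 + 2.01991 + 1.15993 + 0.53287 + 0.20400 + 0.06694 = 9.918762
B = 0.066942/9.918762 = 0.006749

Final: 0.006749


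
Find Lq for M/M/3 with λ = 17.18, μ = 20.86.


a = λ/μ = 0.8236; ρ = a/3 = 0.2745
P₀ = 0.436477
Lq = P₀·a^c·ρ / (c!·(1−ρ)²) = 0.436477·0.55863·0.2745/(6·0.52631)
= 0.02120

Final: 0.02120


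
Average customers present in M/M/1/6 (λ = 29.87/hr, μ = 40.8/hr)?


ρ = 29.87/40.8 = 0.7321
L = ρ[1 − (K+1)ρ^K + Kρ^(K+1)] / [(1−ρ)(1−ρ^(K+1))]
Numerator: 0.7321·(1 − 7·0.153975 + 6·0.112726) = 0.438190
Denominator: (0.2679)·(0.887274) = 0.237694
L = 0.438190/0.237694 = 1.8435

Final: 1.8435


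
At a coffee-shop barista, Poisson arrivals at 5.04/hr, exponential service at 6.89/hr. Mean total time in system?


W = 1/(μ−λ) = 1/(6.89 − 5.04) = 1/1.85 = 0.5405 hr

Final: 0.5405 hr


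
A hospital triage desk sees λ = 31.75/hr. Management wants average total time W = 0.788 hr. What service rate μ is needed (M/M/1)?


W = 1/(μ−λ) ⇒ μ − λ = 1/W = 1/0.788 = 1.2690
μ = λ + 1/W = 31.75 + 1.2690 = 33.0190 per hr

Final: 33.0190 /hr


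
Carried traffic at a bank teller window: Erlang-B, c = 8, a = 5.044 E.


B(8,5.044) = 0.072125 (Erlang-B)
Carried load = a(1 − B) = 5.044·(1 − 0.072125) = 5.044·0.927875 = 4.6802 E

Final: 4.6802 Erlangs


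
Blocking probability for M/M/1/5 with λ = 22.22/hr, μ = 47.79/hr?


ρ = λ/μ = 22.22/47.79 = 0.4650
P_K = (1−ρ)ρ^K/(1−ρ^(K+1)) = (0.5350·0.021729)/(1 − 0.010103)
= 0.011626/0.989897 = 0.011745

Final: 0.011745


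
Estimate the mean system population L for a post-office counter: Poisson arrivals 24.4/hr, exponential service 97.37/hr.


ρ = λ/μ = 24.4/97.37 = 0.2506
L = ρ/(1−ρ) = 0.2506/(1 − 0.2506) = 0.2506/0.7494 = 0.3344

Final: 0.3344


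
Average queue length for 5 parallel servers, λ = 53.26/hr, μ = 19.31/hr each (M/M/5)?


a = λ/μ = 2.7582; ρ = a/5 = 0.5516
P₀ = 0.060838
Lq = P₀·a^c·ρ / (c!·(1−ρ)²) = 0.060838·159.62262·0.5516/(120·0.20103)
= 0.22206

Final: 0.22206


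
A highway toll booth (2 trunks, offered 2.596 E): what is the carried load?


B(2,2.596) = 0.483749 (Erlang-B)
Carried load = a(1 − B) = 2.596·(1 − 0.483749) = 2.596·0.516251 = 1.3402 E

Final: 1.3402 Erlangs


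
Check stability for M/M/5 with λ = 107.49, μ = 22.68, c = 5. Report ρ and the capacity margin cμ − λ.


Total capacity cμ = 5·22.68 = 113.40/hr
ρ = λ/(cμ) = 107.49/113.40 = 0.9479
Stable ⇔ ρ < 1: YES
Spare capacity = cμ − λ = 113.40 − 107.49 = 5.91/hr

Final: ρ = 0.9479; stable; margin = 5.91/hr


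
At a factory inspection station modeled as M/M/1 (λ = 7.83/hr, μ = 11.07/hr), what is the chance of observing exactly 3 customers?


ρ = 7.83/11.07 = 0.7073
P_n = (1−ρ)·ρ^n = (1 − 0.7073)·0.7073^3 = 0.2927·0.353869 = 0.103571

Final: 0.103571


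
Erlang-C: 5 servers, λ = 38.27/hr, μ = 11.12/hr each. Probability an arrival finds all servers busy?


a = λ/μ = 3.4415; ρ = a/5 = 0.6883
P₀ = 0.027847 (from M/M/c formula)
C(c,a) = [a^c/(c!(1−ρ))]·P₀ = [482.80124/(120·0.3117)]·0.027847
= 12.90813·0.027847 = 0.359450

Final: 0.359450


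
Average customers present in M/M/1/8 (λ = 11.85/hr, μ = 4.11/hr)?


ρ = 11.85/4.11 = 2.8832
L = ρ[1 − (K+1)ρ^K + Kρ^(K+1)] / [(1−ρ)(1−ρ^(K+1))]
Numerator: 2.8832·(1 − 9·4775.427189 + 8·13768.567443) = 193667.331842
Denominator: (-1.8832)·(-13767.567443) = 25927.243797
L = 193667.331842/25927.243797 = 7.4696

Final: 7.4696


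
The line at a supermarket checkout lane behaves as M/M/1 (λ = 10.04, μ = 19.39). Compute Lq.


ρ = 10.04/19.39 = 0.5178
Lq = ρ²/(1−ρ) = 0.2681/0.4822 = 0.5560

Final: 0.5560


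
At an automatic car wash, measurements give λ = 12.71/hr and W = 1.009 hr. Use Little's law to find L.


L = λW = 12.71·1.009 = 12.8244

Final: 12.8244


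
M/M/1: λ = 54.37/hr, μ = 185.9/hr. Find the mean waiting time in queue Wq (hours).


ρ = 54.37/185.9 = 0.2925
Wq = ρ/(μ−λ) = 0.2925/(185.9 − 54.37) = 0.2925/131.53 = 0.002224 hr

Final: 0.002224 hr


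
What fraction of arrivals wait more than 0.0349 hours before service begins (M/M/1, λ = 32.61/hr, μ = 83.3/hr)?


ρ = 32.61/83.3 = 0.3915
P(Wq > t) = ρ·e^{−(μ−λ)t} = 0.3915·e^{−1.7691}
= 0.3915·0.170490 = 0.066743

Final: 0.066743


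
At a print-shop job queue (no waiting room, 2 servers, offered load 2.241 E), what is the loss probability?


B(c,a) = (a^c/c!) / Σ_{k=0}^{c} a^k/k!
a^2/2! = 2.511041
Σ terms (k=0..2): 1.00000 + 2.24100 + 2.51104 = 5.752041
B = 2.511041/5.752041 = 0.436548

Final: 0.436548


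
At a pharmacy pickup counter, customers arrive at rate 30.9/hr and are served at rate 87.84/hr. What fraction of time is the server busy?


ρ = λ/μ = 30.9/87.84 = 0.3518

Final: 0.3518


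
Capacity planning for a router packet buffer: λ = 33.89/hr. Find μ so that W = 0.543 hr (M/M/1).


W = 1/(μ−λ) ⇒ μ − λ = 1/W = 1/0.543 = 1.8416
μ = λ + 1/W = 33.89 + 1.8416 = 35.7316 per hr

Final: 35.7316 /hr


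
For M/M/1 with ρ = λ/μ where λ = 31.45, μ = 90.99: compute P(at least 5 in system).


ρ = 31.45/90.99 = 0.3456
P(N ≥ n) = ρ^n = 0.3456^5 = 0.004933

Final: 0.004933


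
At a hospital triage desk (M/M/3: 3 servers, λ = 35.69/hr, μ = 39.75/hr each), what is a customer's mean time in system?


a = 0.8979; ρ = 0.2993; P₀ = 0.404351
Lq = P₀·a^c·ρ/(c!(1−ρ)²) = 0.02973
Wq = Lq/λ = 0.02973/35.69 = 0.0008331 hr
W = Wq + 1/μ = 0.0008331 + 0.02516 = 0.02599 hr

Final: 0.02599 hr


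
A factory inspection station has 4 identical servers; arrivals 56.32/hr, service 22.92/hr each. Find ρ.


ρ = λ/(cμ) = 56.32/(4·22.92) = 56.32/91.68 = 0.6143

Final: 0.6143


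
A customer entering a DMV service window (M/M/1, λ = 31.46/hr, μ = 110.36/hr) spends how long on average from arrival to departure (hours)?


W = 1/(μ−λ) = 1/(110.36 − 31.46) = 1/78.90 = 0.01267 hr

Final: 0.01267 hr


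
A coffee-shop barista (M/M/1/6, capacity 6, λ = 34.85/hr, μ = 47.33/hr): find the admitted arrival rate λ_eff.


ρ = 0.7363; P_K = (1−ρ)ρ^6/(1−ρ^7) = 0.047609
λ_eff = λ(1 − P_K) = 34.85·(1 − 0.047609) = 34.85·0.952391 = 33.1908 /hr

Final: 33.1908 /hr


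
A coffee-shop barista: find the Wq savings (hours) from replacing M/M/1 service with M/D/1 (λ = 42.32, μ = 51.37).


ρ = 42.32/51.37 = 0.8238
Wq(M/M/1) = ρ/(μ−λ) = 0.8238/9.05 = 0.09103 hr
Wq(M/D/1) = ρ/(2(μ−λ)) = 0.04552 hr
Savings = 0.09103 − 0.04552 = 0.04552 hr

Final: 0.04552 hr


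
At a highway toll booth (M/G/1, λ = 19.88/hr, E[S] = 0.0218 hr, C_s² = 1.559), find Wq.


ρ = λ·E[S] = 19.88·0.0218 = 0.4334
E[S²] = E[S]²(1+C_s²) = 0.0218²·(1+1.559) = 0.001216
Wq = λ·E[S²]/(2(1−ρ)) = 19.88·0.001216/(2·0.5666) = 0.02133 hr

Final: 0.02133 hr


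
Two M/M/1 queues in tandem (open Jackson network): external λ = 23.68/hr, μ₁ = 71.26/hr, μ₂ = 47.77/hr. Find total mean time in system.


Each node sees arrival rate λ = 23.68/hr (tandem ⇒ throughput preserved).
W₁ = 1/(μ₁−λ) = 1/(71.26−23.68) = 0.02102 hr
W₂ = 1/(μ₂−λ) = 1/(47.77−23.68) = 0.04151 hr
W_total = W₁ + W₂ = 0.02102 + 0.04151 = 0.06253 hr

Final: 0.06253 hr


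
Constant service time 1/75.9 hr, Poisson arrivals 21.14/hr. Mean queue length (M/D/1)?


ρ = 21.14/75.9 = 0.2785
M/D/1: Lq = ρ²/(2(1−ρ)) = 0.07758/(2·0.7215) = 0.05376

Final: 0.05376


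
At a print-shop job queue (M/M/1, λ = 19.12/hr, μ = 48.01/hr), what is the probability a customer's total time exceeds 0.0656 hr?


W ~ Exponential(μ−λ) for M/M/1.
μ − λ = 48.01 − 19.12 = 28.8900
P(W > t) = e^{−(μ−λ)t} = e^{−1.8952} = 0.150291

Final: 0.150291


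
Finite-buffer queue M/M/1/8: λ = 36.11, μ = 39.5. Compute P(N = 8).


ρ = λ/μ = 36.11/39.5 = 0.9142
P_K = (1−ρ)ρ^K/(1−ρ^(K+1)) = (0.08582·0.487802)/(1 − 0.445937)
= 0.041864/0.554063 = 0.075559

Final: 0.075559


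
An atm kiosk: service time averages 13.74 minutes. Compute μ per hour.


μ = 1/(service time) in consistent units.
1 hour = 60 min, so μ = 60/13.74 = 4.3668 per hour

Final: 4.3668 /hr


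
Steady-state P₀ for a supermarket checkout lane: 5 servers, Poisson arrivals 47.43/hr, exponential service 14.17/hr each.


a = λ/μ = 47.43/14.17 = 3.3472; ρ = a/c = 0.6694
Σ_{k=0}^{4} a^k/k! (terms k=0..4) = 1.00000 + 3.34721 + 5.60192 + 6.25027 + 5.23024 = 21.42964
Tail: a^5/(5!(1−ρ)) = 420.16161/(120·0.3306) = 10.59225
P₀ = 1/(21.42964 + 10.59225) = 1/32.02188 = 0.031229

Final: 0.031229


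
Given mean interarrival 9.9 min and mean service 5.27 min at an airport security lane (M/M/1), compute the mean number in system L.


λ = 60/9.9 = 6.0606 /hr
μ = 60/5.27 = 11.3852 /hr
ρ = λ/μ = 6.0606/11.3852 = 0.5323
L = ρ/(1−ρ) = 0.5323/0.4677 = 1.1382

Final: 1.1382


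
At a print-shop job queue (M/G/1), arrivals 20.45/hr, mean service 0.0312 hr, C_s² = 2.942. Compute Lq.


ρ = λ·E[S] = 20.45·0.0312 = 0.6380
Lq = ρ²(1+C_s²)/(2(1−ρ)) = 0.4071·(1+2.942)/(2·0.3620)
= 0.4071·3.9420/0.7239 = 2.21678

Final: 2.21678


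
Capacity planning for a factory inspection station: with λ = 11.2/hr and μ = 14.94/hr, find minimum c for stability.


Stability requires cμ > λ ⇔ c > λ/μ.
λ/μ = 11.2/14.94 = 0.7497
Minimum integer c = ⌊0.7497⌋ + 1 = 1
Check: 1·14.94 = 14.94 > 11.2, while 0·14.94 = 0.00 ≤ 11.2

Final: 1 servers


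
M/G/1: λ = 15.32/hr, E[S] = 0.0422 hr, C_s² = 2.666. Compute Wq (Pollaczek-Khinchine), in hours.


ρ = λ·E[S] = 15.32·0.0422 = 0.6465
E[S²] = E[S]²(1+C_s²) = 0.0422²·(1+2.666) = 0.006529
Wq = λ·E[S²]/(2(1−ρ)) = 15.32·0.006529/(2·0.3535) = 0.14147 hr

Final: 0.14147 hr


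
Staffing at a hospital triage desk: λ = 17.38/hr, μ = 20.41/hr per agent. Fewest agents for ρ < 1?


Stability requires cμ > λ ⇔ c > λ/μ.
λ/μ = 17.38/20.41 = 0.8515
Minimum integer c = ⌊0.8515⌋ + 1 = 1
Check: 1·20.41 = 20.41 > 17.38, while 0·20.41 = 0.00 ≤ 17.38

Final: 1 servers


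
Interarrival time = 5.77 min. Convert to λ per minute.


λ = 1/(interarrival time) in consistent units.
1 minute = 1 min, so λ = 1/5.77 = 0.1733 per minute

Final: 0.1733 /min


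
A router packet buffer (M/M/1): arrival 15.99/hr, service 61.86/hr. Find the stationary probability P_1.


ρ = 15.99/61.86 = 0.2585
P_n = (1−ρ)·ρ^n = (1 − 0.2585)·0.2585^1 = 0.7415·0.258487 = 0.191671

Final: 0.191671


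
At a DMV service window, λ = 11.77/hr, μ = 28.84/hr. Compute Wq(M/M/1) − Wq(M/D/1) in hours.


ρ = 11.77/28.84 = 0.4081
Wq(M/M/1) = ρ/(μ−λ) = 0.4081/17.07 = 0.02391 hr
Wq(M/D/1) = ρ/(2(μ−λ)) = 0.01195 hr
Savings = 0.02391 − 0.01195 = 0.01195 hr

Final: 0.01195 hr


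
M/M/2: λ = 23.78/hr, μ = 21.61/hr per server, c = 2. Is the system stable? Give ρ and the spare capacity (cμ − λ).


Total capacity cμ = 2·21.61 = 43.22/hr
ρ = λ/(cμ) = 23.78/43.22 = 0.5502
Stable ⇔ ρ < 1: YES
Spare capacity = cμ − λ = 43.22 − 23.78 = 19.44/hr

Final: ρ = 0.5502; stable; margin = 19.44/hr


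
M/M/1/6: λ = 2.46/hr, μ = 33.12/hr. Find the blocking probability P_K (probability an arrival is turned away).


ρ = λ/μ = 2.46/33.12 = 0.07428
P_K = (1−ρ)ρ^K/(1−ρ^(K+1)) = (0.9257·0.0000001679)/(1 − 0.00000001247)
= 0.0000001554/1.000000 = 0.0000001554

Final: 0.0000001554


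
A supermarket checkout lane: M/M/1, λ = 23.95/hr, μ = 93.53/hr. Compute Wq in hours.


ρ = 23.95/93.53 = 0.2561
Wq = ρ/(μ−λ) = 0.2561/(93.53 − 23.95) = 0.2561/69.58 = 0.003680 hr

Final: 0.003680 hr
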